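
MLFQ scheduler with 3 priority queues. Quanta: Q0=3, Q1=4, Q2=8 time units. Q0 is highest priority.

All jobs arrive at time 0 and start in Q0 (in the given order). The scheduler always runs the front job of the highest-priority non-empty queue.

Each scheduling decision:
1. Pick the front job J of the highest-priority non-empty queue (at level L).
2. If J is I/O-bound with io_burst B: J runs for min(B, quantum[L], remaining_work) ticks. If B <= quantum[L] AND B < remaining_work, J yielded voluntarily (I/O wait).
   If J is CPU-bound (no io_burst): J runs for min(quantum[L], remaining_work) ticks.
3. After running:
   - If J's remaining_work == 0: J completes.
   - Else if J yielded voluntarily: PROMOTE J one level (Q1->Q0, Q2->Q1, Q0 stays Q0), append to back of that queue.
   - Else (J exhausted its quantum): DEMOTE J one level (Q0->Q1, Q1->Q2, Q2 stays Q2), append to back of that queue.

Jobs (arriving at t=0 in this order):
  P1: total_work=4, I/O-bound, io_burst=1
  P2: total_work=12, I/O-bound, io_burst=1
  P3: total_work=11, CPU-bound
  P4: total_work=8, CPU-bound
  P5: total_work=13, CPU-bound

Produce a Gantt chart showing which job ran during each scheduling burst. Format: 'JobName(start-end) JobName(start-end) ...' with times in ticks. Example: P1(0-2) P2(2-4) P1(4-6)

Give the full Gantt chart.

Answer: P1(0-1) P2(1-2) P3(2-5) P4(5-8) P5(8-11) P1(11-12) P2(12-13) P1(13-14) P2(14-15) P1(15-16) P2(16-17) P2(17-18) P2(18-19) P2(19-20) P2(20-21) P2(21-22) P2(22-23) P2(23-24) P2(24-25) P3(25-29) P4(29-33) P5(33-37) P3(37-41) P4(41-42) P5(42-48)

Derivation:
t=0-1: P1@Q0 runs 1, rem=3, I/O yield, promote→Q0. Q0=[P2,P3,P4,P5,P1] Q1=[] Q2=[]
t=1-2: P2@Q0 runs 1, rem=11, I/O yield, promote→Q0. Q0=[P3,P4,P5,P1,P2] Q1=[] Q2=[]
t=2-5: P3@Q0 runs 3, rem=8, quantum used, demote→Q1. Q0=[P4,P5,P1,P2] Q1=[P3] Q2=[]
t=5-8: P4@Q0 runs 3, rem=5, quantum used, demote→Q1. Q0=[P5,P1,P2] Q1=[P3,P4] Q2=[]
t=8-11: P5@Q0 runs 3, rem=10, quantum used, demote→Q1. Q0=[P1,P2] Q1=[P3,P4,P5] Q2=[]
t=11-12: P1@Q0 runs 1, rem=2, I/O yield, promote→Q0. Q0=[P2,P1] Q1=[P3,P4,P5] Q2=[]
t=12-13: P2@Q0 runs 1, rem=10, I/O yield, promote→Q0. Q0=[P1,P2] Q1=[P3,P4,P5] Q2=[]
t=13-14: P1@Q0 runs 1, rem=1, I/O yield, promote→Q0. Q0=[P2,P1] Q1=[P3,P4,P5] Q2=[]
t=14-15: P2@Q0 runs 1, rem=9, I/O yield, promote→Q0. Q0=[P1,P2] Q1=[P3,P4,P5] Q2=[]
t=15-16: P1@Q0 runs 1, rem=0, completes. Q0=[P2] Q1=[P3,P4,P5] Q2=[]
t=16-17: P2@Q0 runs 1, rem=8, I/O yield, promote→Q0. Q0=[P2] Q1=[P3,P4,P5] Q2=[]
t=17-18: P2@Q0 runs 1, rem=7, I/O yield, promote→Q0. Q0=[P2] Q1=[P3,P4,P5] Q2=[]
t=18-19: P2@Q0 runs 1, rem=6, I/O yield, promote→Q0. Q0=[P2] Q1=[P3,P4,P5] Q2=[]
t=19-20: P2@Q0 runs 1, rem=5, I/O yield, promote→Q0. Q0=[P2] Q1=[P3,P4,P5] Q2=[]
t=20-21: P2@Q0 runs 1, rem=4, I/O yield, promote→Q0. Q0=[P2] Q1=[P3,P4,P5] Q2=[]
t=21-22: P2@Q0 runs 1, rem=3, I/O yield, promote→Q0. Q0=[P2] Q1=[P3,P4,P5] Q2=[]
t=22-23: P2@Q0 runs 1, rem=2, I/O yield, promote→Q0. Q0=[P2] Q1=[P3,P4,P5] Q2=[]
t=23-24: P2@Q0 runs 1, rem=1, I/O yield, promote→Q0. Q0=[P2] Q1=[P3,P4,P5] Q2=[]
t=24-25: P2@Q0 runs 1, rem=0, completes. Q0=[] Q1=[P3,P4,P5] Q2=[]
t=25-29: P3@Q1 runs 4, rem=4, quantum used, demote→Q2. Q0=[] Q1=[P4,P5] Q2=[P3]
t=29-33: P4@Q1 runs 4, rem=1, quantum used, demote→Q2. Q0=[] Q1=[P5] Q2=[P3,P4]
t=33-37: P5@Q1 runs 4, rem=6, quantum used, demote→Q2. Q0=[] Q1=[] Q2=[P3,P4,P5]
t=37-41: P3@Q2 runs 4, rem=0, completes. Q0=[] Q1=[] Q2=[P4,P5]
t=41-42: P4@Q2 runs 1, rem=0, completes. Q0=[] Q1=[] Q2=[P5]
t=42-48: P5@Q2 runs 6, rem=0, completes. Q0=[] Q1=[] Q2=[]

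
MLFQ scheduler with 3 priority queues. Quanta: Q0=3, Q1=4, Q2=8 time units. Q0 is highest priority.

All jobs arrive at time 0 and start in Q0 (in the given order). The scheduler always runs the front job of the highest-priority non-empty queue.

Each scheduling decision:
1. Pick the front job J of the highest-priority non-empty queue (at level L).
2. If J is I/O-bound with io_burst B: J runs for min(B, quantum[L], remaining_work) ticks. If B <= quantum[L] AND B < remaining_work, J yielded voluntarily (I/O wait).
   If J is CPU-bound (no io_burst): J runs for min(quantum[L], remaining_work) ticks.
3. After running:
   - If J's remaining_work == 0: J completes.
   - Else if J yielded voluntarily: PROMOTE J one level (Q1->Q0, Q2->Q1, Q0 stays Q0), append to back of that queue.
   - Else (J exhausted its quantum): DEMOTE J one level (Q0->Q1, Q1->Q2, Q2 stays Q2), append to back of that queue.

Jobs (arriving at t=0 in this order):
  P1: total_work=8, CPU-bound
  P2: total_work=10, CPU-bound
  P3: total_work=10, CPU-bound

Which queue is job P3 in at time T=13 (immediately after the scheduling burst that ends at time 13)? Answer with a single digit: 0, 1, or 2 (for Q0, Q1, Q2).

Answer: 1

Derivation:
t=0-3: P1@Q0 runs 3, rem=5, quantum used, demote→Q1. Q0=[P2,P3] Q1=[P1] Q2=[]
t=3-6: P2@Q0 runs 3, rem=7, quantum used, demote→Q1. Q0=[P3] Q1=[P1,P2] Q2=[]
t=6-9: P3@Q0 runs 3, rem=7, quantum used, demote→Q1. Q0=[] Q1=[P1,P2,P3] Q2=[]
t=9-13: P1@Q1 runs 4, rem=1, quantum used, demote→Q2. Q0=[] Q1=[P2,P3] Q2=[P1]
t=13-17: P2@Q1 runs 4, rem=3, quantum used, demote→Q2. Q0=[] Q1=[P3] Q2=[P1,P2]
t=17-21: P3@Q1 runs 4, rem=3, quantum used, demote→Q2. Q0=[] Q1=[] Q2=[P1,P2,P3]
t=21-22: P1@Q2 runs 1, rem=0, completes. Q0=[] Q1=[] Q2=[P2,P3]
t=22-25: P2@Q2 runs 3, rem=0, completes. Q0=[] Q1=[] Q2=[P3]
t=25-28: P3@Q2 runs 3, rem=0, completes. Q0=[] Q1=[] Q2=[]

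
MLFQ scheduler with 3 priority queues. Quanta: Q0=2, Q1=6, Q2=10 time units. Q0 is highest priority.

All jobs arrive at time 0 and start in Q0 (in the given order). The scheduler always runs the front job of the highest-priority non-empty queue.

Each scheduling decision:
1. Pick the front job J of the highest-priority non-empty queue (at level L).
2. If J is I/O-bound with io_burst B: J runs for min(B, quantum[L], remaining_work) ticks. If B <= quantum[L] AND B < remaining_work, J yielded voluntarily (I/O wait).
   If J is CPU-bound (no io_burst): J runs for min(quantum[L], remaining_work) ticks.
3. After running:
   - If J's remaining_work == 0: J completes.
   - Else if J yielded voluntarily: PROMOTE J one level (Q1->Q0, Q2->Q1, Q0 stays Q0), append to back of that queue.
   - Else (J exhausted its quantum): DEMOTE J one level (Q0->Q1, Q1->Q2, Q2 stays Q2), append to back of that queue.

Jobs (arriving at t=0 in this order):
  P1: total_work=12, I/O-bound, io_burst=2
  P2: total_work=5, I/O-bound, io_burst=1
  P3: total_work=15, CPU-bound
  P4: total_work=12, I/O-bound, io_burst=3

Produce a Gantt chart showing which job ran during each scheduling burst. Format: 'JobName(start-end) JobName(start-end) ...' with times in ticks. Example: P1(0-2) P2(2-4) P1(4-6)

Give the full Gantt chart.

t=0-2: P1@Q0 runs 2, rem=10, I/O yield, promote→Q0. Q0=[P2,P3,P4,P1] Q1=[] Q2=[]
t=2-3: P2@Q0 runs 1, rem=4, I/O yield, promote→Q0. Q0=[P3,P4,P1,P2] Q1=[] Q2=[]
t=3-5: P3@Q0 runs 2, rem=13, quantum used, demote→Q1. Q0=[P4,P1,P2] Q1=[P3] Q2=[]
t=5-7: P4@Q0 runs 2, rem=10, quantum used, demote→Q1. Q0=[P1,P2] Q1=[P3,P4] Q2=[]
t=7-9: P1@Q0 runs 2, rem=8, I/O yield, promote→Q0. Q0=[P2,P1] Q1=[P3,P4] Q2=[]
t=9-10: P2@Q0 runs 1, rem=3, I/O yield, promote→Q0. Q0=[P1,P2] Q1=[P3,P4] Q2=[]
t=10-12: P1@Q0 runs 2, rem=6, I/O yield, promote→Q0. Q0=[P2,P1] Q1=[P3,P4] Q2=[]
t=12-13: P2@Q0 runs 1, rem=2, I/O yield, promote→Q0. Q0=[P1,P2] Q1=[P3,P4] Q2=[]
t=13-15: P1@Q0 runs 2, rem=4, I/O yield, promote→Q0. Q0=[P2,P1] Q1=[P3,P4] Q2=[]
t=15-16: P2@Q0 runs 1, rem=1, I/O yield, promote→Q0. Q0=[P1,P2] Q1=[P3,P4] Q2=[]
t=16-18: P1@Q0 runs 2, rem=2, I/O yield, promote→Q0. Q0=[P2,P1] Q1=[P3,P4] Q2=[]
t=18-19: P2@Q0 runs 1, rem=0, completes. Q0=[P1] Q1=[P3,P4] Q2=[]
t=19-21: P1@Q0 runs 2, rem=0, completes. Q0=[] Q1=[P3,P4] Q2=[]
t=21-27: P3@Q1 runs 6, rem=7, quantum used, demote→Q2. Q0=[] Q1=[P4] Q2=[P3]
t=27-30: P4@Q1 runs 3, rem=7, I/O yield, promote→Q0. Q0=[P4] Q1=[] Q2=[P3]
t=30-32: P4@Q0 runs 2, rem=5, quantum used, demote→Q1. Q0=[] Q1=[P4] Q2=[P3]
t=32-35: P4@Q1 runs 3, rem=2, I/O yield, promote→Q0. Q0=[P4] Q1=[] Q2=[P3]
t=35-37: P4@Q0 runs 2, rem=0, completes. Q0=[] Q1=[] Q2=[P3]
t=37-44: P3@Q2 runs 7, rem=0, completes. Q0=[] Q1=[] Q2=[]

Answer: P1(0-2) P2(2-3) P3(3-5) P4(5-7) P1(7-9) P2(9-10) P1(10-12) P2(12-13) P1(13-15) P2(15-16) P1(16-18) P2(18-19) P1(19-21) P3(21-27) P4(27-30) P4(30-32) P4(32-35) P4(35-37) P3(37-44)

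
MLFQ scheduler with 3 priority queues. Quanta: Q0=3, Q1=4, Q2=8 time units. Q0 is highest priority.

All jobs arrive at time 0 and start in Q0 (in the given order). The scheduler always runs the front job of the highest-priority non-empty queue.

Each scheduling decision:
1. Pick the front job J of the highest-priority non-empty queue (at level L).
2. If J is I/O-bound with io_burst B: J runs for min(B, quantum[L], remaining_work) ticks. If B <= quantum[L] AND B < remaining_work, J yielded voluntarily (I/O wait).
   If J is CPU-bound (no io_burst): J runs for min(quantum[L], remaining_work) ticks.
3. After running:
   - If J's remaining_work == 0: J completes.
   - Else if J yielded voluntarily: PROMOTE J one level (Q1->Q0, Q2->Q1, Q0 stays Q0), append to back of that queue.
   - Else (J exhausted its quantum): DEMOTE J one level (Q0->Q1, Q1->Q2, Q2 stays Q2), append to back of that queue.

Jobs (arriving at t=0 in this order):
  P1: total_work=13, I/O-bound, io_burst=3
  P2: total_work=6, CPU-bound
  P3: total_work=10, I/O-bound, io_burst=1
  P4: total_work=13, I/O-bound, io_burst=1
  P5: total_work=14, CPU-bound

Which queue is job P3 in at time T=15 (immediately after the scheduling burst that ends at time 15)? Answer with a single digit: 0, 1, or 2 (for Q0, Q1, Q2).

Answer: 0

Derivation:
t=0-3: P1@Q0 runs 3, rem=10, I/O yield, promote→Q0. Q0=[P2,P3,P4,P5,P1] Q1=[] Q2=[]
t=3-6: P2@Q0 runs 3, rem=3, quantum used, demote→Q1. Q0=[P3,P4,P5,P1] Q1=[P2] Q2=[]
t=6-7: P3@Q0 runs 1, rem=9, I/O yield, promote→Q0. Q0=[P4,P5,P1,P3] Q1=[P2] Q2=[]
t=7-8: P4@Q0 runs 1, rem=12, I/O yield, promote→Q0. Q0=[P5,P1,P3,P4] Q1=[P2] Q2=[]
t=8-11: P5@Q0 runs 3, rem=11, quantum used, demote→Q1. Q0=[P1,P3,P4] Q1=[P2,P5] Q2=[]
t=11-14: P1@Q0 runs 3, rem=7, I/O yield, promote→Q0. Q0=[P3,P4,P1] Q1=[P2,P5] Q2=[]
t=14-15: P3@Q0 runs 1, rem=8, I/O yield, promote→Q0. Q0=[P4,P1,P3] Q1=[P2,P5] Q2=[]
t=15-16: P4@Q0 runs 1, rem=11, I/O yield, promote→Q0. Q0=[P1,P3,P4] Q1=[P2,P5] Q2=[]
t=16-19: P1@Q0 runs 3, rem=4, I/O yield, promote→Q0. Q0=[P3,P4,P1] Q1=[P2,P5] Q2=[]
t=19-20: P3@Q0 runs 1, rem=7, I/O yield, promote→Q0. Q0=[P4,P1,P3] Q1=[P2,P5] Q2=[]
t=20-21: P4@Q0 runs 1, rem=10, I/O yield, promote→Q0. Q0=[P1,P3,P4] Q1=[P2,P5] Q2=[]
t=21-24: P1@Q0 runs 3, rem=1, I/O yield, promote→Q0. Q0=[P3,P4,P1] Q1=[P2,P5] Q2=[]
t=24-25: P3@Q0 runs 1, rem=6, I/O yield, promote→Q0. Q0=[P4,P1,P3] Q1=[P2,P5] Q2=[]
t=25-26: P4@Q0 runs 1, rem=9, I/O yield, promote→Q0. Q0=[P1,P3,P4] Q1=[P2,P5] Q2=[]
t=26-27: P1@Q0 runs 1, rem=0, completes. Q0=[P3,P4] Q1=[P2,P5] Q2=[]
t=27-28: P3@Q0 runs 1, rem=5, I/O yield, promote→Q0. Q0=[P4,P3] Q1=[P2,P5] Q2=[]
t=28-29: P4@Q0 runs 1, rem=8, I/O yield, promote→Q0. Q0=[P3,P4] Q1=[P2,P5] Q2=[]
t=29-30: P3@Q0 runs 1, rem=4, I/O yield, promote→Q0. Q0=[P4,P3] Q1=[P2,P5] Q2=[]
t=30-31: P4@Q0 runs 1, rem=7, I/O yield, promote→Q0. Q0=[P3,P4] Q1=[P2,P5] Q2=[]
t=31-32: P3@Q0 runs 1, rem=3, I/O yield, promote→Q0. Q0=[P4,P3] Q1=[P2,P5] Q2=[]
t=32-33: P4@Q0 runs 1, rem=6, I/O yield, promote→Q0. Q0=[P3,P4] Q1=[P2,P5] Q2=[]
t=33-34: P3@Q0 runs 1, rem=2, I/O yield, promote→Q0. Q0=[P4,P3] Q1=[P2,P5] Q2=[]
t=34-35: P4@Q0 runs 1, rem=5, I/O yield, promote→Q0. Q0=[P3,P4] Q1=[P2,P5] Q2=[]
t=35-36: P3@Q0 runs 1, rem=1, I/O yield, promote→Q0. Q0=[P4,P3] Q1=[P2,P5] Q2=[]
t=36-37: P4@Q0 runs 1, rem=4, I/O yield, promote→Q0. Q0=[P3,P4] Q1=[P2,P5] Q2=[]
t=37-38: P3@Q0 runs 1, rem=0, completes. Q0=[P4] Q1=[P2,P5] Q2=[]
t=38-39: P4@Q0 runs 1, rem=3, I/O yield, promote→Q0. Q0=[P4] Q1=[P2,P5] Q2=[]
t=39-40: P4@Q0 runs 1, rem=2, I/O yield, promote→Q0. Q0=[P4] Q1=[P2,P5] Q2=[]
t=40-41: P4@Q0 runs 1, rem=1, I/O yield, promote→Q0. Q0=[P4] Q1=[P2,P5] Q2=[]
t=41-42: P4@Q0 runs 1, rem=0, completes. Q0=[] Q1=[P2,P5] Q2=[]
t=42-45: P2@Q1 runs 3, rem=0, completes. Q0=[] Q1=[P5] Q2=[]
t=45-49: P5@Q1 runs 4, rem=7, quantum used, demote→Q2. Q0=[] Q1=[] Q2=[P5]
t=49-56: P5@Q2 runs 7, rem=0, completes. Q0=[] Q1=[] Q2=[]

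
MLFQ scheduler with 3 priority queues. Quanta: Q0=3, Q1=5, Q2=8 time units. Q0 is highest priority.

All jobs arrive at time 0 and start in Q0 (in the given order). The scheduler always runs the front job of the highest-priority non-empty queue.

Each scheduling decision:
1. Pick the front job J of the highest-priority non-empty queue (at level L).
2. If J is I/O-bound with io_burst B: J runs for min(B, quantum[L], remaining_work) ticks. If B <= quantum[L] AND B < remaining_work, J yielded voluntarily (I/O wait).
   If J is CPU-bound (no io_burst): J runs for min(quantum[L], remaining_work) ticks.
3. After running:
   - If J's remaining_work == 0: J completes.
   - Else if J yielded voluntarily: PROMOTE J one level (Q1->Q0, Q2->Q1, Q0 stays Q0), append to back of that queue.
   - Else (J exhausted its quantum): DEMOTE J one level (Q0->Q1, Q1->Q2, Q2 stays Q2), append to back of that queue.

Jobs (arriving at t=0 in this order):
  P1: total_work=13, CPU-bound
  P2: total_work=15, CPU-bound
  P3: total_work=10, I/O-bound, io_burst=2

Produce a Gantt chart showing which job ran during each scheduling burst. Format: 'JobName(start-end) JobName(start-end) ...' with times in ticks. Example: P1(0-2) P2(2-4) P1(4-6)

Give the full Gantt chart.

Answer: P1(0-3) P2(3-6) P3(6-8) P3(8-10) P3(10-12) P3(12-14) P3(14-16) P1(16-21) P2(21-26) P1(26-31) P2(31-38)

Derivation:
t=0-3: P1@Q0 runs 3, rem=10, quantum used, demote→Q1. Q0=[P2,P3] Q1=[P1] Q2=[]
t=3-6: P2@Q0 runs 3, rem=12, quantum used, demote→Q1. Q0=[P3] Q1=[P1,P2] Q2=[]
t=6-8: P3@Q0 runs 2, rem=8, I/O yield, promote→Q0. Q0=[P3] Q1=[P1,P2] Q2=[]
t=8-10: P3@Q0 runs 2, rem=6, I/O yield, promote→Q0. Q0=[P3] Q1=[P1,P2] Q2=[]
t=10-12: P3@Q0 runs 2, rem=4, I/O yield, promote→Q0. Q0=[P3] Q1=[P1,P2] Q2=[]
t=12-14: P3@Q0 runs 2, rem=2, I/O yield, promote→Q0. Q0=[P3] Q1=[P1,P2] Q2=[]
t=14-16: P3@Q0 runs 2, rem=0, completes. Q0=[] Q1=[P1,P2] Q2=[]
t=16-21: P1@Q1 runs 5, rem=5, quantum used, demote→Q2. Q0=[] Q1=[P2] Q2=[P1]
t=21-26: P2@Q1 runs 5, rem=7, quantum used, demote→Q2. Q0=[] Q1=[] Q2=[P1,P2]
t=26-31: P1@Q2 runs 5, rem=0, completes. Q0=[] Q1=[] Q2=[P2]
t=31-38: P2@Q2 runs 7, rem=0, completes. Q0=[] Q1=[] Q2=[]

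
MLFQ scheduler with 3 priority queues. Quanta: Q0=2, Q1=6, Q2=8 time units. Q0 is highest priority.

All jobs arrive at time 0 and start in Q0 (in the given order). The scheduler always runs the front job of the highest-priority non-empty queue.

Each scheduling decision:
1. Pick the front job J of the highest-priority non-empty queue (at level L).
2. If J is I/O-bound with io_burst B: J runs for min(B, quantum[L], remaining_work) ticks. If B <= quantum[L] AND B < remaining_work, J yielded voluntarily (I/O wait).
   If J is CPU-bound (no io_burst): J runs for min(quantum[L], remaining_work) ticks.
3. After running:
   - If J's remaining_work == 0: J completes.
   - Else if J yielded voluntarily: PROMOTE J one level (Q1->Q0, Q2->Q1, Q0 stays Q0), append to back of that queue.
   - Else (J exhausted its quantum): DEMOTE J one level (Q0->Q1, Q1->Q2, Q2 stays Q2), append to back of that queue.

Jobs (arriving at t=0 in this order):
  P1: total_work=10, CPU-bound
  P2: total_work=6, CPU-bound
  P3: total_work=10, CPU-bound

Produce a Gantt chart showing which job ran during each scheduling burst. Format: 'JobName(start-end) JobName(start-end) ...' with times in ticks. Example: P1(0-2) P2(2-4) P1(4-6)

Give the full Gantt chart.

t=0-2: P1@Q0 runs 2, rem=8, quantum used, demote→Q1. Q0=[P2,P3] Q1=[P1] Q2=[]
t=2-4: P2@Q0 runs 2, rem=4, quantum used, demote→Q1. Q0=[P3] Q1=[P1,P2] Q2=[]
t=4-6: P3@Q0 runs 2, rem=8, quantum used, demote→Q1. Q0=[] Q1=[P1,P2,P3] Q2=[]
t=6-12: P1@Q1 runs 6, rem=2, quantum used, demote→Q2. Q0=[] Q1=[P2,P3] Q2=[P1]
t=12-16: P2@Q1 runs 4, rem=0, completes. Q0=[] Q1=[P3] Q2=[P1]
t=16-22: P3@Q1 runs 6, rem=2, quantum used, demote→Q2. Q0=[] Q1=[] Q2=[P1,P3]
t=22-24: P1@Q2 runs 2, rem=0, completes. Q0=[] Q1=[] Q2=[P3]
t=24-26: P3@Q2 runs 2, rem=0, completes. Q0=[] Q1=[] Q2=[]

Answer: P1(0-2) P2(2-4) P3(4-6) P1(6-12) P2(12-16) P3(16-22) P1(22-24) P3(24-26)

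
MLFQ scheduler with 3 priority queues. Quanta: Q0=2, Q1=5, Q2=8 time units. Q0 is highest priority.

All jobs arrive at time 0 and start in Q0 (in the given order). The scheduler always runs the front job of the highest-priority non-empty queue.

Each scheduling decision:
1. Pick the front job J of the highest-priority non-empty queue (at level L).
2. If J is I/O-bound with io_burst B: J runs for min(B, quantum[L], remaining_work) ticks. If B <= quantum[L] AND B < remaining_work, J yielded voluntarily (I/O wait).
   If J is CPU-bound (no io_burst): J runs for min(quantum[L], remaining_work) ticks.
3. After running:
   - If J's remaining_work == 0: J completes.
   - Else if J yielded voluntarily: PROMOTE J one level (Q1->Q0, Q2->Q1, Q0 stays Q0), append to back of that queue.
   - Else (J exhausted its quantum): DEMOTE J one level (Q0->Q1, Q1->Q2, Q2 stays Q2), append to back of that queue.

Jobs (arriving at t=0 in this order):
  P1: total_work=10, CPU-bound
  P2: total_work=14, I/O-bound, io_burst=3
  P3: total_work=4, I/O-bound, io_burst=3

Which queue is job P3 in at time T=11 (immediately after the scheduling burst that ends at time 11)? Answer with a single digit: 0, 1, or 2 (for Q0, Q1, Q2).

Answer: 1

Derivation:
t=0-2: P1@Q0 runs 2, rem=8, quantum used, demote→Q1. Q0=[P2,P3] Q1=[P1] Q2=[]
t=2-4: P2@Q0 runs 2, rem=12, quantum used, demote→Q1. Q0=[P3] Q1=[P1,P2] Q2=[]
t=4-6: P3@Q0 runs 2, rem=2, quantum used, demote→Q1. Q0=[] Q1=[P1,P2,P3] Q2=[]
t=6-11: P1@Q1 runs 5, rem=3, quantum used, demote→Q2. Q0=[] Q1=[P2,P3] Q2=[P1]
t=11-14: P2@Q1 runs 3, rem=9, I/O yield, promote→Q0. Q0=[P2] Q1=[P3] Q2=[P1]
t=14-16: P2@Q0 runs 2, rem=7, quantum used, demote→Q1. Q0=[] Q1=[P3,P2] Q2=[P1]
t=16-18: P3@Q1 runs 2, rem=0, completes. Q0=[] Q1=[P2] Q2=[P1]
t=18-21: P2@Q1 runs 3, rem=4, I/O yield, promote→Q0. Q0=[P2] Q1=[] Q2=[P1]
t=21-23: P2@Q0 runs 2, rem=2, quantum used, demote→Q1. Q0=[] Q1=[P2] Q2=[P1]
t=23-25: P2@Q1 runs 2, rem=0, completes. Q0=[] Q1=[] Q2=[P1]
t=25-28: P1@Q2 runs 3, rem=0, completes. Q0=[] Q1=[] Q2=[]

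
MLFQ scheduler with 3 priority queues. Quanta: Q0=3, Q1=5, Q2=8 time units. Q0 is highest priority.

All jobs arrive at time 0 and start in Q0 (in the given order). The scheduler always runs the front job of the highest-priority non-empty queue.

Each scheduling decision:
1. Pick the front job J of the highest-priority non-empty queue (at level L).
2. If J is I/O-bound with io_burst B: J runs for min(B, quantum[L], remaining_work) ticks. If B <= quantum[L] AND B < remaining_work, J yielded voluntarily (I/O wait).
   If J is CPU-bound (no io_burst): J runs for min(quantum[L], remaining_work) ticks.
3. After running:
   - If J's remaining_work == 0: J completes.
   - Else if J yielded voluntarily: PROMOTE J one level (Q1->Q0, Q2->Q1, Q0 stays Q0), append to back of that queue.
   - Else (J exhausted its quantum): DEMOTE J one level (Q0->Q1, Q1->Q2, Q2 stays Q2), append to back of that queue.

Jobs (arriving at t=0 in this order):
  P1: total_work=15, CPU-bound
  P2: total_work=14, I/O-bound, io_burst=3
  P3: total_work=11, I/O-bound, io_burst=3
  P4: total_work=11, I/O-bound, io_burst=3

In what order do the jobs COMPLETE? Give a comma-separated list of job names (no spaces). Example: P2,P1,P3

Answer: P3,P4,P2,P1

Derivation:
t=0-3: P1@Q0 runs 3, rem=12, quantum used, demote→Q1. Q0=[P2,P3,P4] Q1=[P1] Q2=[]
t=3-6: P2@Q0 runs 3, rem=11, I/O yield, promote→Q0. Q0=[P3,P4,P2] Q1=[P1] Q2=[]
t=6-9: P3@Q0 runs 3, rem=8, I/O yield, promote→Q0. Q0=[P4,P2,P3] Q1=[P1] Q2=[]
t=9-12: P4@Q0 runs 3, rem=8, I/O yield, promote→Q0. Q0=[P2,P3,P4] Q1=[P1] Q2=[]
t=12-15: P2@Q0 runs 3, rem=8, I/O yield, promote→Q0. Q0=[P3,P4,P2] Q1=[P1] Q2=[]
t=15-18: P3@Q0 runs 3, rem=5, I/O yield, promote→Q0. Q0=[P4,P2,P3] Q1=[P1] Q2=[]
t=18-21: P4@Q0 runs 3, rem=5, I/O yield, promote→Q0. Q0=[P2,P3,P4] Q1=[P1] Q2=[]
t=21-24: P2@Q0 runs 3, rem=5, I/O yield, promote→Q0. Q0=[P3,P4,P2] Q1=[P1] Q2=[]
t=24-27: P3@Q0 runs 3, rem=2, I/O yield, promote→Q0. Q0=[P4,P2,P3] Q1=[P1] Q2=[]
t=27-30: P4@Q0 runs 3, rem=2, I/O yield, promote→Q0. Q0=[P2,P3,P4] Q1=[P1] Q2=[]
t=30-33: P2@Q0 runs 3, rem=2, I/O yield, promote→Q0. Q0=[P3,P4,P2] Q1=[P1] Q2=[]
t=33-35: P3@Q0 runs 2, rem=0, completes. Q0=[P4,P2] Q1=[P1] Q2=[]
t=35-37: P4@Q0 runs 2, rem=0, completes. Q0=[P2] Q1=[P1] Q2=[]
t=37-39: P2@Q0 runs 2, rem=0, completes. Q0=[] Q1=[P1] Q2=[]
t=39-44: P1@Q1 runs 5, rem=7, quantum used, demote→Q2. Q0=[] Q1=[] Q2=[P1]
t=44-51: P1@Q2 runs 7, rem=0, completes. Q0=[] Q1=[] Q2=[]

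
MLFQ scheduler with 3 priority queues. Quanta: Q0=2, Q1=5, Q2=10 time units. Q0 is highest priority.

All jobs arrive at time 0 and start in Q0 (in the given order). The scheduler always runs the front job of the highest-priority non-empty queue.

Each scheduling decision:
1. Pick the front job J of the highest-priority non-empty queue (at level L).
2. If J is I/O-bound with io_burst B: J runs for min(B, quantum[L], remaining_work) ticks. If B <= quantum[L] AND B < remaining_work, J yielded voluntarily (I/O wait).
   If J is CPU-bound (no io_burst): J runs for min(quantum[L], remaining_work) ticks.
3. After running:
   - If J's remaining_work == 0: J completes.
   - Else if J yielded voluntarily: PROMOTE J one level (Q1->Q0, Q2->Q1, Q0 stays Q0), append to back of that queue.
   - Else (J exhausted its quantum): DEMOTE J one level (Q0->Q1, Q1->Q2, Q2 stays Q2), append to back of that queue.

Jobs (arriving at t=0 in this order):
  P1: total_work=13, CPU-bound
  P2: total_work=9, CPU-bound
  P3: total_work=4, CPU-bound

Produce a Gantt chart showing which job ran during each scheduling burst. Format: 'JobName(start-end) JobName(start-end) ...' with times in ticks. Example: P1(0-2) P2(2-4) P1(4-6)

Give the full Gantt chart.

t=0-2: P1@Q0 runs 2, rem=11, quantum used, demote→Q1. Q0=[P2,P3] Q1=[P1] Q2=[]
t=2-4: P2@Q0 runs 2, rem=7, quantum used, demote→Q1. Q0=[P3] Q1=[P1,P2] Q2=[]
t=4-6: P3@Q0 runs 2, rem=2, quantum used, demote→Q1. Q0=[] Q1=[P1,P2,P3] Q2=[]
t=6-11: P1@Q1 runs 5, rem=6, quantum used, demote→Q2. Q0=[] Q1=[P2,P3] Q2=[P1]
t=11-16: P2@Q1 runs 5, rem=2, quantum used, demote→Q2. Q0=[] Q1=[P3] Q2=[P1,P2]
t=16-18: P3@Q1 runs 2, rem=0, completes. Q0=[] Q1=[] Q2=[P1,P2]
t=18-24: P1@Q2 runs 6, rem=0, completes. Q0=[] Q1=[] Q2=[P2]
t=24-26: P2@Q2 runs 2, rem=0, completes. Q0=[] Q1=[] Q2=[]

Answer: P1(0-2) P2(2-4) P3(4-6) P1(6-11) P2(11-16) P3(16-18) P1(18-24) P2(24-26)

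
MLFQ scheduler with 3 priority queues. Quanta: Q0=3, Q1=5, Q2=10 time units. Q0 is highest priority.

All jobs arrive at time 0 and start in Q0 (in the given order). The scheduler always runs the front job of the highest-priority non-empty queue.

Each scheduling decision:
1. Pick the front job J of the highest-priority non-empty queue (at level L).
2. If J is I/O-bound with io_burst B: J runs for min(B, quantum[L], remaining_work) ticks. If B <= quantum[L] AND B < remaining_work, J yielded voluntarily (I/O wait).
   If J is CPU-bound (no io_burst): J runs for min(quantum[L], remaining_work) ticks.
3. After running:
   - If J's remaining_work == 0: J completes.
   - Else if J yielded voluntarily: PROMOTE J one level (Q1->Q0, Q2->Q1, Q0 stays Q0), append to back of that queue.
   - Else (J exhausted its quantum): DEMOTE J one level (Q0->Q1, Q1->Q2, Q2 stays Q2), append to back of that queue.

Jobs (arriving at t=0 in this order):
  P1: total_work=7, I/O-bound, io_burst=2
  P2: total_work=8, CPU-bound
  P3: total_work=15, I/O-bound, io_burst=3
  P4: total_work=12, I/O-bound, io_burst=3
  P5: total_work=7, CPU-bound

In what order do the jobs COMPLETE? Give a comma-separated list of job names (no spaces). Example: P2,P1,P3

t=0-2: P1@Q0 runs 2, rem=5, I/O yield, promote→Q0. Q0=[P2,P3,P4,P5,P1] Q1=[] Q2=[]
t=2-5: P2@Q0 runs 3, rem=5, quantum used, demote→Q1. Q0=[P3,P4,P5,P1] Q1=[P2] Q2=[]
t=5-8: P3@Q0 runs 3, rem=12, I/O yield, promote→Q0. Q0=[P4,P5,P1,P3] Q1=[P2] Q2=[]
t=8-11: P4@Q0 runs 3, rem=9, I/O yield, promote→Q0. Q0=[P5,P1,P3,P4] Q1=[P2] Q2=[]
t=11-14: P5@Q0 runs 3, rem=4, quantum used, demote→Q1. Q0=[P1,P3,P4] Q1=[P2,P5] Q2=[]
t=14-16: P1@Q0 runs 2, rem=3, I/O yield, promote→Q0. Q0=[P3,P4,P1] Q1=[P2,P5] Q2=[]
t=16-19: P3@Q0 runs 3, rem=9, I/O yield, promote→Q0. Q0=[P4,P1,P3] Q1=[P2,P5] Q2=[]
t=19-22: P4@Q0 runs 3, rem=6, I/O yield, promote→Q0. Q0=[P1,P3,P4] Q1=[P2,P5] Q2=[]
t=22-24: P1@Q0 runs 2, rem=1, I/O yield, promote→Q0. Q0=[P3,P4,P1] Q1=[P2,P5] Q2=[]
t=24-27: P3@Q0 runs 3, rem=6, I/O yield, promote→Q0. Q0=[P4,P1,P3] Q1=[P2,P5] Q2=[]
t=27-30: P4@Q0 runs 3, rem=3, I/O yield, promote→Q0. Q0=[P1,P3,P4] Q1=[P2,P5] Q2=[]
t=30-31: P1@Q0 runs 1, rem=0, completes. Q0=[P3,P4] Q1=[P2,P5] Q2=[]
t=31-34: P3@Q0 runs 3, rem=3, I/O yield, promote→Q0. Q0=[P4,P3] Q1=[P2,P5] Q2=[]
t=34-37: P4@Q0 runs 3, rem=0, completes. Q0=[P3] Q1=[P2,P5] Q2=[]
t=37-40: P3@Q0 runs 3, rem=0, completes. Q0=[] Q1=[P2,P5] Q2=[]
t=40-45: P2@Q1 runs 5, rem=0, completes. Q0=[] Q1=[P5] Q2=[]
t=45-49: P5@Q1 runs 4, rem=0, completes. Q0=[] Q1=[] Q2=[]

Answer: P1,P4,P3,P2,P5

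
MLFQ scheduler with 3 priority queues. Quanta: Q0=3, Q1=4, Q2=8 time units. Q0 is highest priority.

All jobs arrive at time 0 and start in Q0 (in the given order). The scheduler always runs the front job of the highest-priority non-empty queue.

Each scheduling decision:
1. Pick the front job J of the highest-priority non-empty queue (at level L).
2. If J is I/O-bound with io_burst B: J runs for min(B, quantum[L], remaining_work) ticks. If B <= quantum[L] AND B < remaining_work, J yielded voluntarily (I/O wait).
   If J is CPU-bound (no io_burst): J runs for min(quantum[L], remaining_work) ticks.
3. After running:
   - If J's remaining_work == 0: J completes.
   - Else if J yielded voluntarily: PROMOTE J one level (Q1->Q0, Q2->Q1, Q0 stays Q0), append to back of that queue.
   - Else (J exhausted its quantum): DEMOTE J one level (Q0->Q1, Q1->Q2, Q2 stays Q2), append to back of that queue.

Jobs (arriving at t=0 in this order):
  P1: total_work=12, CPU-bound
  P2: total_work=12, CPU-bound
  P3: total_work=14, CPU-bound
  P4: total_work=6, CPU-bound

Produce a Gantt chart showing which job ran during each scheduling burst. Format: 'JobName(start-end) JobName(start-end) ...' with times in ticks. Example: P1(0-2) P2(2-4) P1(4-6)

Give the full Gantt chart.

Answer: P1(0-3) P2(3-6) P3(6-9) P4(9-12) P1(12-16) P2(16-20) P3(20-24) P4(24-27) P1(27-32) P2(32-37) P3(37-44)

Derivation:
t=0-3: P1@Q0 runs 3, rem=9, quantum used, demote→Q1. Q0=[P2,P3,P4] Q1=[P1] Q2=[]
t=3-6: P2@Q0 runs 3, rem=9, quantum used, demote→Q1. Q0=[P3,P4] Q1=[P1,P2] Q2=[]
t=6-9: P3@Q0 runs 3, rem=11, quantum used, demote→Q1. Q0=[P4] Q1=[P1,P2,P3] Q2=[]
t=9-12: P4@Q0 runs 3, rem=3, quantum used, demote→Q1. Q0=[] Q1=[P1,P2,P3,P4] Q2=[]
t=12-16: P1@Q1 runs 4, rem=5, quantum used, demote→Q2. Q0=[] Q1=[P2,P3,P4] Q2=[P1]
t=16-20: P2@Q1 runs 4, rem=5, quantum used, demote→Q2. Q0=[] Q1=[P3,P4] Q2=[P1,P2]
t=20-24: P3@Q1 runs 4, rem=7, quantum used, demote→Q2. Q0=[] Q1=[P4] Q2=[P1,P2,P3]
t=24-27: P4@Q1 runs 3, rem=0, completes. Q0=[] Q1=[] Q2=[P1,P2,P3]
t=27-32: P1@Q2 runs 5, rem=0, completes. Q0=[] Q1=[] Q2=[P2,P3]
t=32-37: P2@Q2 runs 5, rem=0, completes. Q0=[] Q1=[] Q2=[P3]
t=37-44: P3@Q2 runs 7, rem=0, completes. Q0=[] Q1=[] Q2=[]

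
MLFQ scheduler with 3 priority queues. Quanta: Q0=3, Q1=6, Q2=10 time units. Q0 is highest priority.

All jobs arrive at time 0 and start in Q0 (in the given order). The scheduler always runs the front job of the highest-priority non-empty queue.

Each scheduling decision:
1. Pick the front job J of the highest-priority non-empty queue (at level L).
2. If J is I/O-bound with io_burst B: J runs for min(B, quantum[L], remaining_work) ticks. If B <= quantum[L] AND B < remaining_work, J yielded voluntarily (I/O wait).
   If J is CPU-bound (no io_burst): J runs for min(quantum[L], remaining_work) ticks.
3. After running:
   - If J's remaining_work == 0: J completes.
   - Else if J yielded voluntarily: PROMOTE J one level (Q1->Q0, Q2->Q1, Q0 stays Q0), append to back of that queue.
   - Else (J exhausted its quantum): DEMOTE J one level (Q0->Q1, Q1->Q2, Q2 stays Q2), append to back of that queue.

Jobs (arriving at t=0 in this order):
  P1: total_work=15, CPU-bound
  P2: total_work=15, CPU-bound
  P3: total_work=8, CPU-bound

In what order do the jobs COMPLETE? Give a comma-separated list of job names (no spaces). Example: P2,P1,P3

Answer: P3,P1,P2

Derivation:
t=0-3: P1@Q0 runs 3, rem=12, quantum used, demote→Q1. Q0=[P2,P3] Q1=[P1] Q2=[]
t=3-6: P2@Q0 runs 3, rem=12, quantum used, demote→Q1. Q0=[P3] Q1=[P1,P2] Q2=[]
t=6-9: P3@Q0 runs 3, rem=5, quantum used, demote→Q1. Q0=[] Q1=[P1,P2,P3] Q2=[]
t=9-15: P1@Q1 runs 6, rem=6, quantum used, demote→Q2. Q0=[] Q1=[P2,P3] Q2=[P1]
t=15-21: P2@Q1 runs 6, rem=6, quantum used, demote→Q2. Q0=[] Q1=[P3] Q2=[P1,P2]
t=21-26: P3@Q1 runs 5, rem=0, completes. Q0=[] Q1=[] Q2=[P1,P2]
t=26-32: P1@Q2 runs 6, rem=0, completes. Q0=[] Q1=[] Q2=[P2]
t=32-38: P2@Q2 runs 6, rem=0, completes. Q0=[] Q1=[] Q2=[]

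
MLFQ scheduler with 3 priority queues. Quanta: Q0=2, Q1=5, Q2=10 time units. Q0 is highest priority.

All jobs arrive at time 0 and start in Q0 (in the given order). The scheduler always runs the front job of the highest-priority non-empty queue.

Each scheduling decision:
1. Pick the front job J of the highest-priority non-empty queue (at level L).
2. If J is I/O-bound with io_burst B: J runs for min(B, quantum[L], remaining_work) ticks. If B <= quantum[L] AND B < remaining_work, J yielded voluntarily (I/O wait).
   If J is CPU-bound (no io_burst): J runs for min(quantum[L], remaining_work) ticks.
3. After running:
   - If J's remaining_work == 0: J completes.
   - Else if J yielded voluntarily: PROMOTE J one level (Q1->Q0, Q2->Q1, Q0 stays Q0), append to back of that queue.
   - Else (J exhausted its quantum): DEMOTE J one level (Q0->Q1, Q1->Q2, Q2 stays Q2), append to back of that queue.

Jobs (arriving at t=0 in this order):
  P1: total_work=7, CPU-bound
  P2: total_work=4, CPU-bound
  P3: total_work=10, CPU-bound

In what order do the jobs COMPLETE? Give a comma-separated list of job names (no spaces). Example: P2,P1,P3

Answer: P1,P2,P3

Derivation:
t=0-2: P1@Q0 runs 2, rem=5, quantum used, demote→Q1. Q0=[P2,P3] Q1=[P1] Q2=[]
t=2-4: P2@Q0 runs 2, rem=2, quantum used, demote→Q1. Q0=[P3] Q1=[P1,P2] Q2=[]
t=4-6: P3@Q0 runs 2, rem=8, quantum used, demote→Q1. Q0=[] Q1=[P1,P2,P3] Q2=[]
t=6-11: P1@Q1 runs 5, rem=0, completes. Q0=[] Q1=[P2,P3] Q2=[]
t=11-13: P2@Q1 runs 2, rem=0, completes. Q0=[] Q1=[P3] Q2=[]
t=13-18: P3@Q1 runs 5, rem=3, quantum used, demote→Q2. Q0=[] Q1=[] Q2=[P3]
t=18-21: P3@Q2 runs 3, rem=0, completes. Q0=[] Q1=[] Q2=[]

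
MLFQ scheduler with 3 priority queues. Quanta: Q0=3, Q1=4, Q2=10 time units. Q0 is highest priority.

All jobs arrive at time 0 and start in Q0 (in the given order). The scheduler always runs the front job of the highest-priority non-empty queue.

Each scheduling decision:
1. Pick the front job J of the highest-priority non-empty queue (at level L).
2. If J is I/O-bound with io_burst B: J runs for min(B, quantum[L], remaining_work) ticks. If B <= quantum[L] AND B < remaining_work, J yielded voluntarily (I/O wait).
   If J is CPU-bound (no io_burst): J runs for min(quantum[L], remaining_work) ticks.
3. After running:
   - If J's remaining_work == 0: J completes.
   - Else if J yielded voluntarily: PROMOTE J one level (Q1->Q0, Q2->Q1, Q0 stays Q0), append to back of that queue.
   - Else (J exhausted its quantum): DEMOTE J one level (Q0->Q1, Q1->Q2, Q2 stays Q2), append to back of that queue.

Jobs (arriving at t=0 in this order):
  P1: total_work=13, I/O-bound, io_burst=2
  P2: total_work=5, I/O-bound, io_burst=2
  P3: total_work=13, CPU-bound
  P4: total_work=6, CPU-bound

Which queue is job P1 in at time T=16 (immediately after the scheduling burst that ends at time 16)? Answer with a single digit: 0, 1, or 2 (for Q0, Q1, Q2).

Answer: 0

Derivation:
t=0-2: P1@Q0 runs 2, rem=11, I/O yield, promote→Q0. Q0=[P2,P3,P4,P1] Q1=[] Q2=[]
t=2-4: P2@Q0 runs 2, rem=3, I/O yield, promote→Q0. Q0=[P3,P4,P1,P2] Q1=[] Q2=[]
t=4-7: P3@Q0 runs 3, rem=10, quantum used, demote→Q1. Q0=[P4,P1,P2] Q1=[P3] Q2=[]
t=7-10: P4@Q0 runs 3, rem=3, quantum used, demote→Q1. Q0=[P1,P2] Q1=[P3,P4] Q2=[]
t=10-12: P1@Q0 runs 2, rem=9, I/O yield, promote→Q0. Q0=[P2,P1] Q1=[P3,P4] Q2=[]
t=12-14: P2@Q0 runs 2, rem=1, I/O yield, promote→Q0. Q0=[P1,P2] Q1=[P3,P4] Q2=[]
t=14-16: P1@Q0 runs 2, rem=7, I/O yield, promote→Q0. Q0=[P2,P1] Q1=[P3,P4] Q2=[]
t=16-17: P2@Q0 runs 1, rem=0, completes. Q0=[P1] Q1=[P3,P4] Q2=[]
t=17-19: P1@Q0 runs 2, rem=5, I/O yield, promote→Q0. Q0=[P1] Q1=[P3,P4] Q2=[]
t=19-21: P1@Q0 runs 2, rem=3, I/O yield, promote→Q0. Q0=[P1] Q1=[P3,P4] Q2=[]
t=21-23: P1@Q0 runs 2, rem=1, I/O yield, promote→Q0. Q0=[P1] Q1=[P3,P4] Q2=[]
t=23-24: P1@Q0 runs 1, rem=0, completes. Q0=[] Q1=[P3,P4] Q2=[]
t=24-28: P3@Q1 runs 4, rem=6, quantum used, demote→Q2. Q0=[] Q1=[P4] Q2=[P3]
t=28-31: P4@Q1 runs 3, rem=0, completes. Q0=[] Q1=[] Q2=[P3]
t=31-37: P3@Q2 runs 6, rem=0, completes. Q0=[] Q1=[] Q2=[]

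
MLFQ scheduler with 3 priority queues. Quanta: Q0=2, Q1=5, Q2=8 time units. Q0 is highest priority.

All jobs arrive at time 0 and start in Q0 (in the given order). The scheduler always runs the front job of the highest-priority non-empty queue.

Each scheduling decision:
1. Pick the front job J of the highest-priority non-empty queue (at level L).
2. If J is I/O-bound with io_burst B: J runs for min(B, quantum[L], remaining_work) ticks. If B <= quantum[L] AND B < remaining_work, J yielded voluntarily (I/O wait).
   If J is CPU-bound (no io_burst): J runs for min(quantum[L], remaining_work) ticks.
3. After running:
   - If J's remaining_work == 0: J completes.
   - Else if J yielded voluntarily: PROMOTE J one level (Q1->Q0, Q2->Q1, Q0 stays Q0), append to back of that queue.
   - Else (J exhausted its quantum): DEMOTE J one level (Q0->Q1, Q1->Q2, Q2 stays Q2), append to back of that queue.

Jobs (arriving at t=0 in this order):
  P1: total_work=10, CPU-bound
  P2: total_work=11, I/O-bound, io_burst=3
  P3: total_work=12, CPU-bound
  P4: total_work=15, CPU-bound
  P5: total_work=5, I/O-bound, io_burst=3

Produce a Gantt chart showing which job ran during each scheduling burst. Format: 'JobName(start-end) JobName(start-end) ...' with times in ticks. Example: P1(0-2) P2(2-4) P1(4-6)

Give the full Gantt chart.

t=0-2: P1@Q0 runs 2, rem=8, quantum used, demote→Q1. Q0=[P2,P3,P4,P5] Q1=[P1] Q2=[]
t=2-4: P2@Q0 runs 2, rem=9, quantum used, demote→Q1. Q0=[P3,P4,P5] Q1=[P1,P2] Q2=[]
t=4-6: P3@Q0 runs 2, rem=10, quantum used, demote→Q1. Q0=[P4,P5] Q1=[P1,P2,P3] Q2=[]
t=6-8: P4@Q0 runs 2, rem=13, quantum used, demote→Q1. Q0=[P5] Q1=[P1,P2,P3,P4] Q2=[]
t=8-10: P5@Q0 runs 2, rem=3, quantum used, demote→Q1. Q0=[] Q1=[P1,P2,P3,P4,P5] Q2=[]
t=10-15: P1@Q1 runs 5, rem=3, quantum used, demote→Q2. Q0=[] Q1=[P2,P3,P4,P5] Q2=[P1]
t=15-18: P2@Q1 runs 3, rem=6, I/O yield, promote→Q0. Q0=[P2] Q1=[P3,P4,P5] Q2=[P1]
t=18-20: P2@Q0 runs 2, rem=4, quantum used, demote→Q1. Q0=[] Q1=[P3,P4,P5,P2] Q2=[P1]
t=20-25: P3@Q1 runs 5, rem=5, quantum used, demote→Q2. Q0=[] Q1=[P4,P5,P2] Q2=[P1,P3]
t=25-30: P4@Q1 runs 5, rem=8, quantum used, demote→Q2. Q0=[] Q1=[P5,P2] Q2=[P1,P3,P4]
t=30-33: P5@Q1 runs 3, rem=0, completes. Q0=[] Q1=[P2] Q2=[P1,P3,P4]
t=33-36: P2@Q1 runs 3, rem=1, I/O yield, promote→Q0. Q0=[P2] Q1=[] Q2=[P1,P3,P4]
t=36-37: P2@Q0 runs 1, rem=0, completes. Q0=[] Q1=[] Q2=[P1,P3,P4]
t=37-40: P1@Q2 runs 3, rem=0, completes. Q0=[] Q1=[] Q2=[P3,P4]
t=40-45: P3@Q2 runs 5, rem=0, completes. Q0=[] Q1=[] Q2=[P4]
t=45-53: P4@Q2 runs 8, rem=0, completes. Q0=[] Q1=[] Q2=[]

Answer: P1(0-2) P2(2-4) P3(4-6) P4(6-8) P5(8-10) P1(10-15) P2(15-18) P2(18-20) P3(20-25) P4(25-30) P5(30-33) P2(33-36) P2(36-37) P1(37-40) P3(40-45) P4(45-53)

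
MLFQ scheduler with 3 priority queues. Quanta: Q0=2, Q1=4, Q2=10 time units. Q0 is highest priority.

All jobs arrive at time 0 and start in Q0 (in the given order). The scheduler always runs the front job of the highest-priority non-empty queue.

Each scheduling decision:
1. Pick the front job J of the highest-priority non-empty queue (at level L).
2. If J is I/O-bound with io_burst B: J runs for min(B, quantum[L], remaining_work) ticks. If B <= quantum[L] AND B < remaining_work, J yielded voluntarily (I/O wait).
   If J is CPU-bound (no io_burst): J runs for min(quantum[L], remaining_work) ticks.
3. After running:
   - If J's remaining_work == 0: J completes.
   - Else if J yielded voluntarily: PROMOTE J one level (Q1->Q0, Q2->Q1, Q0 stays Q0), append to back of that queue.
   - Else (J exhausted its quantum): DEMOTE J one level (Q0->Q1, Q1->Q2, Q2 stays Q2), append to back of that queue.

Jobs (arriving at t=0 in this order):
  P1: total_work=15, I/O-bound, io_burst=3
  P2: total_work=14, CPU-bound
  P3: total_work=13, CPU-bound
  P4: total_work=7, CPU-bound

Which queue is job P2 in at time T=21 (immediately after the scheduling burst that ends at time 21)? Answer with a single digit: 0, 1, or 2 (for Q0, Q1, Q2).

Answer: 2

Derivation:
t=0-2: P1@Q0 runs 2, rem=13, quantum used, demote→Q1. Q0=[P2,P3,P4] Q1=[P1] Q2=[]
t=2-4: P2@Q0 runs 2, rem=12, quantum used, demote→Q1. Q0=[P3,P4] Q1=[P1,P2] Q2=[]
t=4-6: P3@Q0 runs 2, rem=11, quantum used, demote→Q1. Q0=[P4] Q1=[P1,P2,P3] Q2=[]
t=6-8: P4@Q0 runs 2, rem=5, quantum used, demote→Q1. Q0=[] Q1=[P1,P2,P3,P4] Q2=[]
t=8-11: P1@Q1 runs 3, rem=10, I/O yield, promote→Q0. Q0=[P1] Q1=[P2,P3,P4] Q2=[]
t=11-13: P1@Q0 runs 2, rem=8, quantum used, demote→Q1. Q0=[] Q1=[P2,P3,P4,P1] Q2=[]
t=13-17: P2@Q1 runs 4, rem=8, quantum used, demote→Q2. Q0=[] Q1=[P3,P4,P1] Q2=[P2]
t=17-21: P3@Q1 runs 4, rem=7, quantum used, demote→Q2. Q0=[] Q1=[P4,P1] Q2=[P2,P3]
t=21-25: P4@Q1 runs 4, rem=1, quantum used, demote→Q2. Q0=[] Q1=[P1] Q2=[P2,P3,P4]
t=25-28: P1@Q1 runs 3, rem=5, I/O yield, promote→Q0. Q0=[P1] Q1=[] Q2=[P2,P3,P4]
t=28-30: P1@Q0 runs 2, rem=3, quantum used, demote→Q1. Q0=[] Q1=[P1] Q2=[P2,P3,P4]
t=30-33: P1@Q1 runs 3, rem=0, completes. Q0=[] Q1=[] Q2=[P2,P3,P4]
t=33-41: P2@Q2 runs 8, rem=0, completes. Q0=[] Q1=[] Q2=[P3,P4]
t=41-48: P3@Q2 runs 7, rem=0, completes. Q0=[] Q1=[] Q2=[P4]
t=48-49: P4@Q2 runs 1, rem=0, completes. Q0=[] Q1=[] Q2=[]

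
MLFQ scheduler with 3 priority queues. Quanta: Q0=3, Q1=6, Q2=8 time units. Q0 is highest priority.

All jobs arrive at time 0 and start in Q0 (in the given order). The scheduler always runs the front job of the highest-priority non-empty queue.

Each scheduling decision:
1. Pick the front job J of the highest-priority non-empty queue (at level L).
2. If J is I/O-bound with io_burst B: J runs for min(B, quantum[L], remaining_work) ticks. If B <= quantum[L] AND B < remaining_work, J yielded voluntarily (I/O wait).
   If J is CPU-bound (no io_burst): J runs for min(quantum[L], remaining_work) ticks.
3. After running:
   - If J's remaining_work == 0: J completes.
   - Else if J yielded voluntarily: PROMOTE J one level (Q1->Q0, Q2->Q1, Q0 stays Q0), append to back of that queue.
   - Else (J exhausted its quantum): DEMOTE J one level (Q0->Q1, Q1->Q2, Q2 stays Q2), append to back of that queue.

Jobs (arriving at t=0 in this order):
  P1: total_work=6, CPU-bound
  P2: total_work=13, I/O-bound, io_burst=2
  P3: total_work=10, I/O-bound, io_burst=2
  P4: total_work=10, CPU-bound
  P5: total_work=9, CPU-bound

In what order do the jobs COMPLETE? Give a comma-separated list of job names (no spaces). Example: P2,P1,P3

t=0-3: P1@Q0 runs 3, rem=3, quantum used, demote→Q1. Q0=[P2,P3,P4,P5] Q1=[P1] Q2=[]
t=3-5: P2@Q0 runs 2, rem=11, I/O yield, promote→Q0. Q0=[P3,P4,P5,P2] Q1=[P1] Q2=[]
t=5-7: P3@Q0 runs 2, rem=8, I/O yield, promote→Q0. Q0=[P4,P5,P2,P3] Q1=[P1] Q2=[]
t=7-10: P4@Q0 runs 3, rem=7, quantum used, demote→Q1. Q0=[P5,P2,P3] Q1=[P1,P4] Q2=[]
t=10-13: P5@Q0 runs 3, rem=6, quantum used, demote→Q1. Q0=[P2,P3] Q1=[P1,P4,P5] Q2=[]
t=13-15: P2@Q0 runs 2, rem=9, I/O yield, promote→Q0. Q0=[P3,P2] Q1=[P1,P4,P5] Q2=[]
t=15-17: P3@Q0 runs 2, rem=6, I/O yield, promote→Q0. Q0=[P2,P3] Q1=[P1,P4,P5] Q2=[]
t=17-19: P2@Q0 runs 2, rem=7, I/O yield, promote→Q0. Q0=[P3,P2] Q1=[P1,P4,P5] Q2=[]
t=19-21: P3@Q0 runs 2, rem=4, I/O yield, promote→Q0. Q0=[P2,P3] Q1=[P1,P4,P5] Q2=[]
t=21-23: P2@Q0 runs 2, rem=5, I/O yield, promote→Q0. Q0=[P3,P2] Q1=[P1,P4,P5] Q2=[]
t=23-25: P3@Q0 runs 2, rem=2, I/O yield, promote→Q0. Q0=[P2,P3] Q1=[P1,P4,P5] Q2=[]
t=25-27: P2@Q0 runs 2, rem=3, I/O yield, promote→Q0. Q0=[P3,P2] Q1=[P1,P4,P5] Q2=[]
t=27-29: P3@Q0 runs 2, rem=0, completes. Q0=[P2] Q1=[P1,P4,P5] Q2=[]
t=29-31: P2@Q0 runs 2, rem=1, I/O yield, promote→Q0. Q0=[P2] Q1=[P1,P4,P5] Q2=[]
t=31-32: P2@Q0 runs 1, rem=0, completes. Q0=[] Q1=[P1,P4,P5] Q2=[]
t=32-35: P1@Q1 runs 3, rem=0, completes. Q0=[] Q1=[P4,P5] Q2=[]
t=35-41: P4@Q1 runs 6, rem=1, quantum used, demote→Q2. Q0=[] Q1=[P5] Q2=[P4]
t=41-47: P5@Q1 runs 6, rem=0, completes. Q0=[] Q1=[] Q2=[P4]
t=47-48: P4@Q2 runs 1, rem=0, completes. Q0=[] Q1=[] Q2=[]

Answer: P3,P2,P1,P5,P4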